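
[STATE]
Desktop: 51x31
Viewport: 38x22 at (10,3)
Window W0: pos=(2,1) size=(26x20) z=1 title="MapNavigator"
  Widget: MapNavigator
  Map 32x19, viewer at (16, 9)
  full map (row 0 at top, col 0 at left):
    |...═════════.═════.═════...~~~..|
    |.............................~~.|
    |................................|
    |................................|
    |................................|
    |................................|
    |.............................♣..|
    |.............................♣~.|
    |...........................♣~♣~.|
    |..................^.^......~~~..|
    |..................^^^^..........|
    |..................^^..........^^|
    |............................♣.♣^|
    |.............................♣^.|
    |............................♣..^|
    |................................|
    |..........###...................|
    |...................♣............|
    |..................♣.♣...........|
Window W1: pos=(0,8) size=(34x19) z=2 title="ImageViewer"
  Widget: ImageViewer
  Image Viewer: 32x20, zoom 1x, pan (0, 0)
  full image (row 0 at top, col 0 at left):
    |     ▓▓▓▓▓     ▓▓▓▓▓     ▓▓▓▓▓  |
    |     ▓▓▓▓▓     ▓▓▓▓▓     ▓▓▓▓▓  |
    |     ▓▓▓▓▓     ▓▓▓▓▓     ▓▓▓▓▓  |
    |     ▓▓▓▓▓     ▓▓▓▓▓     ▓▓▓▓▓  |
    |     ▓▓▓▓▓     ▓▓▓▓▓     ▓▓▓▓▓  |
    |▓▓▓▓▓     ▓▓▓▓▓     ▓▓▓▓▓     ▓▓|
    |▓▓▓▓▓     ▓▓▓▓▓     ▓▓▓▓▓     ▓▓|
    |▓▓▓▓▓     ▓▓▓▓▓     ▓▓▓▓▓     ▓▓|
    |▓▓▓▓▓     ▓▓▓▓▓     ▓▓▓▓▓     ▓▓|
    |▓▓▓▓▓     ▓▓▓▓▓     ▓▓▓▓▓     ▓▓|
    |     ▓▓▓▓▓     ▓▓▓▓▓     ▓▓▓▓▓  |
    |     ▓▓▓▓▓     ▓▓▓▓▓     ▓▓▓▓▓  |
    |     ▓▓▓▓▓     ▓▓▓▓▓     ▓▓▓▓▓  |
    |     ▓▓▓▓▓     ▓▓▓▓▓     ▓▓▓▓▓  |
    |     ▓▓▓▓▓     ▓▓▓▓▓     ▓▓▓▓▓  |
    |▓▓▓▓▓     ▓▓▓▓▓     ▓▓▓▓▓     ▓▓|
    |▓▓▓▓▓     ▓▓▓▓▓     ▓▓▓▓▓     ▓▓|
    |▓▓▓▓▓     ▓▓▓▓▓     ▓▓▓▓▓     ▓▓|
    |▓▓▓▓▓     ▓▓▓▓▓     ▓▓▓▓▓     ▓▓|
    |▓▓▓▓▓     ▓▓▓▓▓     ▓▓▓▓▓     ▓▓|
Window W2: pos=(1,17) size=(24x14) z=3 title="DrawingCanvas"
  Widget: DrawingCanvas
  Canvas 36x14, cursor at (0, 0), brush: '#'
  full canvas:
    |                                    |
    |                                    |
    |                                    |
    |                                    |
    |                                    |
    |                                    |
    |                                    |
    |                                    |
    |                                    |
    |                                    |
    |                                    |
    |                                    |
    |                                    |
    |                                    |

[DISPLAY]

─────────────────┨                    
.................┃                    
.................┃                    
.................┃                    
.................┃                    
━━━━━━━━━━━━━━━━━━━━━━━┓              
wer                    ┃              
───────────────────────┨              
▓     ▓▓▓▓▓     ▓▓▓▓▓  ┃              
▓     ▓▓▓▓▓     ▓▓▓▓▓  ┃              
▓     ▓▓▓▓▓     ▓▓▓▓▓  ┃              
▓     ▓▓▓▓▓     ▓▓▓▓▓  ┃              
▓     ▓▓▓▓▓     ▓▓▓▓▓  ┃              
 ▓▓▓▓▓     ▓▓▓▓▓     ▓▓┃              
━━━━━━━━━━━━━━┓▓     ▓▓┃              
Canvas        ┃▓     ▓▓┃              
──────────────┨▓     ▓▓┃              
              ┃▓     ▓▓┃              
              ┃ ▓▓▓▓▓  ┃              
              ┃ ▓▓▓▓▓  ┃              
              ┃ ▓▓▓▓▓  ┃              
              ┃ ▓▓▓▓▓  ┃              


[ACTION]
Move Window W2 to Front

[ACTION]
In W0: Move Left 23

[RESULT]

─────────────────┨                    
     ............┃                    
     ............┃                    
     ............┃                    
     ............┃                    
━━━━━━━━━━━━━━━━━━━━━━━┓              
wer                    ┃              
───────────────────────┨              
▓     ▓▓▓▓▓     ▓▓▓▓▓  ┃              
▓     ▓▓▓▓▓     ▓▓▓▓▓  ┃              
▓     ▓▓▓▓▓     ▓▓▓▓▓  ┃              
▓     ▓▓▓▓▓     ▓▓▓▓▓  ┃              
▓     ▓▓▓▓▓     ▓▓▓▓▓  ┃              
 ▓▓▓▓▓     ▓▓▓▓▓     ▓▓┃              
━━━━━━━━━━━━━━┓▓     ▓▓┃              
Canvas        ┃▓     ▓▓┃              
──────────────┨▓     ▓▓┃              
              ┃▓     ▓▓┃              
              ┃ ▓▓▓▓▓  ┃              
              ┃ ▓▓▓▓▓  ┃              
              ┃ ▓▓▓▓▓  ┃              
              ┃ ▓▓▓▓▓  ┃              


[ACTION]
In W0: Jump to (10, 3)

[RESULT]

─────────────────┨                    
                 ┃                    
                 ┃                    
                 ┃                    
                 ┃                    
━━━━━━━━━━━━━━━━━━━━━━━┓              
wer                    ┃              
───────────────────────┨              
▓     ▓▓▓▓▓     ▓▓▓▓▓  ┃              
▓     ▓▓▓▓▓     ▓▓▓▓▓  ┃              
▓     ▓▓▓▓▓     ▓▓▓▓▓  ┃              
▓     ▓▓▓▓▓     ▓▓▓▓▓  ┃              
▓     ▓▓▓▓▓     ▓▓▓▓▓  ┃              
 ▓▓▓▓▓     ▓▓▓▓▓     ▓▓┃              
━━━━━━━━━━━━━━┓▓     ▓▓┃              
Canvas        ┃▓     ▓▓┃              
──────────────┨▓     ▓▓┃              
              ┃▓     ▓▓┃              
              ┃ ▓▓▓▓▓  ┃              
              ┃ ▓▓▓▓▓  ┃              
              ┃ ▓▓▓▓▓  ┃              
              ┃ ▓▓▓▓▓  ┃              


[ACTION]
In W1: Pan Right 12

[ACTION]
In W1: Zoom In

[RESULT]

─────────────────┨                    
                 ┃                    
                 ┃                    
                 ┃                    
                 ┃                    
━━━━━━━━━━━━━━━━━━━━━━━┓              
wer                    ┃              
───────────────────────┨              
         ▓▓▓▓▓▓▓▓▓▓    ┃              
         ▓▓▓▓▓▓▓▓▓▓    ┃              
         ▓▓▓▓▓▓▓▓▓▓    ┃              
         ▓▓▓▓▓▓▓▓▓▓    ┃              
         ▓▓▓▓▓▓▓▓▓▓    ┃              
         ▓▓▓▓▓▓▓▓▓▓    ┃              
━━━━━━━━━━━━━━┓▓▓▓▓    ┃              
Canvas        ┃▓▓▓▓    ┃              
──────────────┨▓▓▓▓    ┃              
              ┃▓▓▓▓    ┃              
              ┃    ▓▓▓▓┃              
              ┃    ▓▓▓▓┃              
              ┃    ▓▓▓▓┃              
              ┃    ▓▓▓▓┃              


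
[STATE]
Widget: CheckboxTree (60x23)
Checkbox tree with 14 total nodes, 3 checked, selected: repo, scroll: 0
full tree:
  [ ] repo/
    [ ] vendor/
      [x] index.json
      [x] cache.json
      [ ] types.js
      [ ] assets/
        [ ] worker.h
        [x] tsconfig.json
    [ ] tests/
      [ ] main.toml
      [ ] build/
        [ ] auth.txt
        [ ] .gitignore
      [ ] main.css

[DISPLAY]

>[-] repo/                                                  
   [-] vendor/                                              
     [x] index.json                                         
     [x] cache.json                                         
     [ ] types.js                                           
     [-] assets/                                            
       [ ] worker.h                                         
       [x] tsconfig.json                                    
   [ ] tests/                                               
     [ ] main.toml                                          
     [ ] build/                                             
       [ ] auth.txt                                         
       [ ] .gitignore                                       
     [ ] main.css                                           
                                                            
                                                            
                                                            
                                                            
                                                            
                                                            
                                                            
                                                            
                                                            


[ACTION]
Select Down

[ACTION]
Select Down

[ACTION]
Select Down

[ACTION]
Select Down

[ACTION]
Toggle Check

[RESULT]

 [-] repo/                                                  
   [-] vendor/                                              
     [x] index.json                                         
     [x] cache.json                                         
>    [x] types.js                                           
     [-] assets/                                            
       [ ] worker.h                                         
       [x] tsconfig.json                                    
   [ ] tests/                                               
     [ ] main.toml                                          
     [ ] build/                                             
       [ ] auth.txt                                         
       [ ] .gitignore                                       
     [ ] main.css                                           
                                                            
                                                            
                                                            
                                                            
                                                            
                                                            
                                                            
                                                            
                                                            


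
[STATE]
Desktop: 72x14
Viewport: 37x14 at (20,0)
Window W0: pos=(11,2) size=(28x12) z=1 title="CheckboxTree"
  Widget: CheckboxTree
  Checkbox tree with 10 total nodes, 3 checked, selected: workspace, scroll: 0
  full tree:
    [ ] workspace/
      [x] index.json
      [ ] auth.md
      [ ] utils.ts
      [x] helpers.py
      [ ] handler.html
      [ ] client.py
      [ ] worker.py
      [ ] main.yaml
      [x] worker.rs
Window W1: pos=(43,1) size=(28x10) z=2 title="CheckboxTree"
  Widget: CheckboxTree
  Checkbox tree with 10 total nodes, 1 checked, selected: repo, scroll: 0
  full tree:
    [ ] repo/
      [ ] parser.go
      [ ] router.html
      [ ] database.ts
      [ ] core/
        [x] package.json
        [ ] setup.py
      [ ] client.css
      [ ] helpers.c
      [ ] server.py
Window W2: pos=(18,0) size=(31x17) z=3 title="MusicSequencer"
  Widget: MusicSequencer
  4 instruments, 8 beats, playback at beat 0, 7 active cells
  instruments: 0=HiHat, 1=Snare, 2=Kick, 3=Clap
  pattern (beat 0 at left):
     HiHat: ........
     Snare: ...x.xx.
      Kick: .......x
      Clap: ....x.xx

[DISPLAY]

━━━━━━━━━━━━━━━━━━━━━━━━━━━━┓        
MusicSequencer              ┃━━━━━━━━
────────────────────────────┨kboxTree
     ▼1234567               ┃────────
HiHat········               ┃repo/   
Snare···█·██·               ┃] parser
 Kick·······█               ┃] router
 Clap····█·██               ┃] databa
                            ┃] core/ 
                            ┃[x] pack
                            ┃━━━━━━━━
                            ┃        
                            ┃        
                            ┃        


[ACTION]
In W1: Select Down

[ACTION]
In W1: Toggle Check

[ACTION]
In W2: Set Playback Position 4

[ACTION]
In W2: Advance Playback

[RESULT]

━━━━━━━━━━━━━━━━━━━━━━━━━━━━┓        
MusicSequencer              ┃━━━━━━━━
────────────────────────────┨kboxTree
     01234▼67               ┃────────
HiHat········               ┃repo/   
Snare···█·██·               ┃] parser
 Kick·······█               ┃] router
 Clap····█·██               ┃] databa
                            ┃] core/ 
                            ┃[x] pack
                            ┃━━━━━━━━
                            ┃        
                            ┃        
                            ┃        


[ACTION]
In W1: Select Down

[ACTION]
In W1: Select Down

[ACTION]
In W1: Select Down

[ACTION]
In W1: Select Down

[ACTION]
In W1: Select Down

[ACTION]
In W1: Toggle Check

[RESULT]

━━━━━━━━━━━━━━━━━━━━━━━━━━━━┓        
MusicSequencer              ┃━━━━━━━━
────────────────────────────┨kboxTree
     01234▼67               ┃────────
HiHat········               ┃] parser
Snare···█·██·               ┃] router
 Kick·······█               ┃] databa
 Clap····█·██               ┃] core/ 
                            ┃[x] pack
                            ┃[x] setu
                            ┃━━━━━━━━
                            ┃        
                            ┃        
                            ┃        


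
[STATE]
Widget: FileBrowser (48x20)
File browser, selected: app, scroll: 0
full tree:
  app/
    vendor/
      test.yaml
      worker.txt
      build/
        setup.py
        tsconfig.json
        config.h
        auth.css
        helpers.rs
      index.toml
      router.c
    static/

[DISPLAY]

> [-] app/                                      
    [+] vendor/                                 
    [+] static/                                 
                                                
                                                
                                                
                                                
                                                
                                                
                                                
                                                
                                                
                                                
                                                
                                                
                                                
                                                
                                                
                                                
                                                


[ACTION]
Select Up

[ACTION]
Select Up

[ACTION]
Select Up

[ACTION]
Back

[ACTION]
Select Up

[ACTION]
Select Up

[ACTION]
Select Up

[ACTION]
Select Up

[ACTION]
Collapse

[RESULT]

> [+] app/                                      
                                                
                                                
                                                
                                                
                                                
                                                
                                                
                                                
                                                
                                                
                                                
                                                
                                                
                                                
                                                
                                                
                                                
                                                
                                                


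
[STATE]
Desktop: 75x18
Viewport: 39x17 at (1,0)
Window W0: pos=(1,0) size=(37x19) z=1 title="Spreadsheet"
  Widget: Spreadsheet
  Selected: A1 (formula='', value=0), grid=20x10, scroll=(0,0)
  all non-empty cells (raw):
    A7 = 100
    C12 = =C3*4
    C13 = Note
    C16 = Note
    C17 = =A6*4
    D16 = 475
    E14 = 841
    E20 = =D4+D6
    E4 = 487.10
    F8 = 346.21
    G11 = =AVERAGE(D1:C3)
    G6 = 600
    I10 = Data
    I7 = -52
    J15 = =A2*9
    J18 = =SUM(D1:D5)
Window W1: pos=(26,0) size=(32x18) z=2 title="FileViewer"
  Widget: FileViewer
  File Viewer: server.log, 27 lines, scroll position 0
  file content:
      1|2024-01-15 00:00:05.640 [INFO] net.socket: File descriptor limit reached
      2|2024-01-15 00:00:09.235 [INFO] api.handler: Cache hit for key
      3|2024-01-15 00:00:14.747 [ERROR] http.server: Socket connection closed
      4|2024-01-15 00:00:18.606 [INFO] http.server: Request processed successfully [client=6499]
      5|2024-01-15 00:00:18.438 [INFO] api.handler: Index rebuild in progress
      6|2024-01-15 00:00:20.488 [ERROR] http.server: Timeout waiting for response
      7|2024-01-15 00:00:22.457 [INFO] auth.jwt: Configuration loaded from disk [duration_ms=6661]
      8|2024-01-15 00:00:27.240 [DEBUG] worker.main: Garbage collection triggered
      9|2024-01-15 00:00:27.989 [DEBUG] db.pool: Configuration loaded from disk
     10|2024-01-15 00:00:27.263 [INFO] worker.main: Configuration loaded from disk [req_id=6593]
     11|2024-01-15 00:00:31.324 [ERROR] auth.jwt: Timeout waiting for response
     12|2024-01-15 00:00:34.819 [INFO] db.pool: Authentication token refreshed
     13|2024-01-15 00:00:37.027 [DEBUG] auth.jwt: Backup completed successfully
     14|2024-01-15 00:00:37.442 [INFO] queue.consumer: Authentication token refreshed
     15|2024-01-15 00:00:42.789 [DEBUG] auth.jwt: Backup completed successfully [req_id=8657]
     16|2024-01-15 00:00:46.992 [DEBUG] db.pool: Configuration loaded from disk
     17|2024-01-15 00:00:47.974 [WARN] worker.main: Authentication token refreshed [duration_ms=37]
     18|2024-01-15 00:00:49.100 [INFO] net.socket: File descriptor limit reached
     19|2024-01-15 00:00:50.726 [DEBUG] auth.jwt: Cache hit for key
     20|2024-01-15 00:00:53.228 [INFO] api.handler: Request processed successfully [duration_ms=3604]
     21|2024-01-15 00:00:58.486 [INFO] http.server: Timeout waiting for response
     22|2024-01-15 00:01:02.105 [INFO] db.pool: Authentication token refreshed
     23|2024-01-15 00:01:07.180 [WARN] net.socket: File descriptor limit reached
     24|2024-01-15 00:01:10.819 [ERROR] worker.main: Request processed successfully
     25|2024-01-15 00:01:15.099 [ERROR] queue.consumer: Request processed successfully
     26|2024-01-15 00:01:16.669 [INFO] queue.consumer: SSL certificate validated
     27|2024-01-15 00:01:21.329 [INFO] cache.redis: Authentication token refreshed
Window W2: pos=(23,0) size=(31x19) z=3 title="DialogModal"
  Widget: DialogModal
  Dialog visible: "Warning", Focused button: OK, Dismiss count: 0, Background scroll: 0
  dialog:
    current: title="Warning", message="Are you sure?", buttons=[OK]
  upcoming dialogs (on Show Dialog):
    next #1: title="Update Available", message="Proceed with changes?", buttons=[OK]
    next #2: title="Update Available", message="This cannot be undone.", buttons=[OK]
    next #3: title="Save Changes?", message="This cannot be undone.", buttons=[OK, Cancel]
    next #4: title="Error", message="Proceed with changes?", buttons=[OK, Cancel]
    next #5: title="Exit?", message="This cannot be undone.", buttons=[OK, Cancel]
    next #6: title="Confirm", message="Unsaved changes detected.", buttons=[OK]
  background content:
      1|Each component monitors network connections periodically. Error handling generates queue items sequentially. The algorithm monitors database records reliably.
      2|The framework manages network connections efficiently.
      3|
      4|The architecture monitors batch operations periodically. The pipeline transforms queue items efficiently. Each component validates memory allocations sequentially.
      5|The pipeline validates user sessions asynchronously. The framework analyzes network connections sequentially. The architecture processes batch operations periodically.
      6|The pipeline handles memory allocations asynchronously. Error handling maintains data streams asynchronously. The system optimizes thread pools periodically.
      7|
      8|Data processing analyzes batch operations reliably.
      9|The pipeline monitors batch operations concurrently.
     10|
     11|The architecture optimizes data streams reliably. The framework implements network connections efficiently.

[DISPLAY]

┏━━━━━━━━━━━━━━━━━━━━━┏━━━━━━━━━━━━━━━━
┃ Spreadsheet         ┃ DialogModal    
┠─────────────────────┠────────────────
┃A1:                  ┃Each component m
┃       A       B     ┃The framework ma
┃---------------------┃                
┃  1      [0]       0 ┃The architecture
┃  2        0       0 ┃The pipeline val
┃  3        0       0 ┃The pi┌─────────
┃  4        0       0 ┃      │    Warni
┃  5        0       0 ┃Data p│ Are you 
┃  6        0       0 ┃The pi│      [OK
┃  7      100       0 ┃      └─────────
┃  8        0       0 ┃The architecture
┃  9        0       0 ┃                
┃ 10        0       0 ┃                
┃ 11        0       0 ┃                


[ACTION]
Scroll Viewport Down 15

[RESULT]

┃ Spreadsheet         ┃ DialogModal    
┠─────────────────────┠────────────────
┃A1:                  ┃Each component m
┃       A       B     ┃The framework ma
┃---------------------┃                
┃  1      [0]       0 ┃The architecture
┃  2        0       0 ┃The pipeline val
┃  3        0       0 ┃The pi┌─────────
┃  4        0       0 ┃      │    Warni
┃  5        0       0 ┃Data p│ Are you 
┃  6        0       0 ┃The pi│      [OK
┃  7      100       0 ┃      └─────────
┃  8        0       0 ┃The architecture
┃  9        0       0 ┃                
┃ 10        0       0 ┃                
┃ 11        0       0 ┃                
┃ 12        0       0 ┃                


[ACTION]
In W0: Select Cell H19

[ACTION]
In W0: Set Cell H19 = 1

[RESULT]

┃ Spreadsheet         ┃ DialogModal    
┠─────────────────────┠────────────────
┃H19: 1               ┃Each component m
┃       A       B     ┃The framework ma
┃---------------------┃                
┃  1        0       0 ┃The architecture
┃  2        0       0 ┃The pipeline val
┃  3        0       0 ┃The pi┌─────────
┃  4        0       0 ┃      │    Warni
┃  5        0       0 ┃Data p│ Are you 
┃  6        0       0 ┃The pi│      [OK
┃  7      100       0 ┃      └─────────
┃  8        0       0 ┃The architecture
┃  9        0       0 ┃                
┃ 10        0       0 ┃                
┃ 11        0       0 ┃                
┃ 12        0       0 ┃                


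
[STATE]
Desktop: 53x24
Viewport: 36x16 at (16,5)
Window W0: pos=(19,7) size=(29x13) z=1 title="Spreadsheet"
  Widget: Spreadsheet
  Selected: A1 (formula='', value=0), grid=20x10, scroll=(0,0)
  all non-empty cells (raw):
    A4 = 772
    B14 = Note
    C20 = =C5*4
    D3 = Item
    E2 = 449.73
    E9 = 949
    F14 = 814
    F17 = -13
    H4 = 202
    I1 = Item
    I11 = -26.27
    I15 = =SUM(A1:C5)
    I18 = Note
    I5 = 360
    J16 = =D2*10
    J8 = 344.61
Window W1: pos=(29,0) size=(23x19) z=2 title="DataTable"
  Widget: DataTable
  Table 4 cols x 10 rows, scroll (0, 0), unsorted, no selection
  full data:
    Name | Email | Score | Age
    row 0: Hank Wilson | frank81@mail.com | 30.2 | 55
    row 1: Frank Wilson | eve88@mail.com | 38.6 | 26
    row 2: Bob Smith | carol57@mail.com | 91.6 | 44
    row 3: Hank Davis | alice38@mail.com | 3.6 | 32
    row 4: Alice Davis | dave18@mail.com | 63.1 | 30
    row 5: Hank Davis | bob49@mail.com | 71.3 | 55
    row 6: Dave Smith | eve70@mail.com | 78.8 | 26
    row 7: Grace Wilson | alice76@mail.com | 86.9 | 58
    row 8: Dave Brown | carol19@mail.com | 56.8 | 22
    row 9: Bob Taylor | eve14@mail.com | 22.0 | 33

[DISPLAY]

             ┃Hank Wilson │frank81@┃
             ┃Frank Wilson│eve88@ma┃
   ┏━━━━━━━━━┃Bob Smith   │carol57@┃
   ┃ Spreadsh┃Hank Davis  │alice38@┃
   ┠─────────┃Alice Davis │dave18@m┃
   ┃A1:      ┃Hank Davis  │bob49@ma┃
   ┃       A ┃Dave Smith  │eve70@ma┃
   ┃---------┃Grace Wilson│alice76@┃
   ┃  1      ┃Dave Brown  │carol19@┃
   ┃  2      ┃Bob Taylor  │eve14@ma┃
   ┃  3      ┃                     ┃
   ┃  4      ┃                     ┃
   ┃  5      ┃                     ┃
   ┃  6      ┗━━━━━━━━━━━━━━━━━━━━━┛
   ┗━━━━━━━━━━━━━━━━━━━━━━━━━━━┛    
                                    


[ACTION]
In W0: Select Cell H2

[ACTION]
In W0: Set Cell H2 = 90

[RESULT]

             ┃Hank Wilson │frank81@┃
             ┃Frank Wilson│eve88@ma┃
   ┏━━━━━━━━━┃Bob Smith   │carol57@┃
   ┃ Spreadsh┃Hank Davis  │alice38@┃
   ┠─────────┃Alice Davis │dave18@m┃
   ┃H2: 90   ┃Hank Davis  │bob49@ma┃
   ┃       A ┃Dave Smith  │eve70@ma┃
   ┃---------┃Grace Wilson│alice76@┃
   ┃  1      ┃Dave Brown  │carol19@┃
   ┃  2      ┃Bob Taylor  │eve14@ma┃
   ┃  3      ┃                     ┃
   ┃  4      ┃                     ┃
   ┃  5      ┃                     ┃
   ┃  6      ┗━━━━━━━━━━━━━━━━━━━━━┛
   ┗━━━━━━━━━━━━━━━━━━━━━━━━━━━┛    
                                    


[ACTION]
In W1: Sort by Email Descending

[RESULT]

             ┃Hank Wilson │frank81@┃
             ┃Frank Wilson│eve88@ma┃
   ┏━━━━━━━━━┃Dave Smith  │eve70@ma┃
   ┃ Spreadsh┃Bob Taylor  │eve14@ma┃
   ┠─────────┃Alice Davis │dave18@m┃
   ┃H2: 90   ┃Bob Smith   │carol57@┃
   ┃       A ┃Dave Brown  │carol19@┃
   ┃---------┃Hank Davis  │bob49@ma┃
   ┃  1      ┃Grace Wilson│alice76@┃
   ┃  2      ┃Hank Davis  │alice38@┃
   ┃  3      ┃                     ┃
   ┃  4      ┃                     ┃
   ┃  5      ┃                     ┃
   ┃  6      ┗━━━━━━━━━━━━━━━━━━━━━┛
   ┗━━━━━━━━━━━━━━━━━━━━━━━━━━━┛    
                                    


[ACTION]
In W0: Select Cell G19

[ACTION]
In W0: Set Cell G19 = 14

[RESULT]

             ┃Hank Wilson │frank81@┃
             ┃Frank Wilson│eve88@ma┃
   ┏━━━━━━━━━┃Dave Smith  │eve70@ma┃
   ┃ Spreadsh┃Bob Taylor  │eve14@ma┃
   ┠─────────┃Alice Davis │dave18@m┃
   ┃G19: 14  ┃Bob Smith   │carol57@┃
   ┃       A ┃Dave Brown  │carol19@┃
   ┃---------┃Hank Davis  │bob49@ma┃
   ┃  1      ┃Grace Wilson│alice76@┃
   ┃  2      ┃Hank Davis  │alice38@┃
   ┃  3      ┃                     ┃
   ┃  4      ┃                     ┃
   ┃  5      ┃                     ┃
   ┃  6      ┗━━━━━━━━━━━━━━━━━━━━━┛
   ┗━━━━━━━━━━━━━━━━━━━━━━━━━━━┛    
                                    


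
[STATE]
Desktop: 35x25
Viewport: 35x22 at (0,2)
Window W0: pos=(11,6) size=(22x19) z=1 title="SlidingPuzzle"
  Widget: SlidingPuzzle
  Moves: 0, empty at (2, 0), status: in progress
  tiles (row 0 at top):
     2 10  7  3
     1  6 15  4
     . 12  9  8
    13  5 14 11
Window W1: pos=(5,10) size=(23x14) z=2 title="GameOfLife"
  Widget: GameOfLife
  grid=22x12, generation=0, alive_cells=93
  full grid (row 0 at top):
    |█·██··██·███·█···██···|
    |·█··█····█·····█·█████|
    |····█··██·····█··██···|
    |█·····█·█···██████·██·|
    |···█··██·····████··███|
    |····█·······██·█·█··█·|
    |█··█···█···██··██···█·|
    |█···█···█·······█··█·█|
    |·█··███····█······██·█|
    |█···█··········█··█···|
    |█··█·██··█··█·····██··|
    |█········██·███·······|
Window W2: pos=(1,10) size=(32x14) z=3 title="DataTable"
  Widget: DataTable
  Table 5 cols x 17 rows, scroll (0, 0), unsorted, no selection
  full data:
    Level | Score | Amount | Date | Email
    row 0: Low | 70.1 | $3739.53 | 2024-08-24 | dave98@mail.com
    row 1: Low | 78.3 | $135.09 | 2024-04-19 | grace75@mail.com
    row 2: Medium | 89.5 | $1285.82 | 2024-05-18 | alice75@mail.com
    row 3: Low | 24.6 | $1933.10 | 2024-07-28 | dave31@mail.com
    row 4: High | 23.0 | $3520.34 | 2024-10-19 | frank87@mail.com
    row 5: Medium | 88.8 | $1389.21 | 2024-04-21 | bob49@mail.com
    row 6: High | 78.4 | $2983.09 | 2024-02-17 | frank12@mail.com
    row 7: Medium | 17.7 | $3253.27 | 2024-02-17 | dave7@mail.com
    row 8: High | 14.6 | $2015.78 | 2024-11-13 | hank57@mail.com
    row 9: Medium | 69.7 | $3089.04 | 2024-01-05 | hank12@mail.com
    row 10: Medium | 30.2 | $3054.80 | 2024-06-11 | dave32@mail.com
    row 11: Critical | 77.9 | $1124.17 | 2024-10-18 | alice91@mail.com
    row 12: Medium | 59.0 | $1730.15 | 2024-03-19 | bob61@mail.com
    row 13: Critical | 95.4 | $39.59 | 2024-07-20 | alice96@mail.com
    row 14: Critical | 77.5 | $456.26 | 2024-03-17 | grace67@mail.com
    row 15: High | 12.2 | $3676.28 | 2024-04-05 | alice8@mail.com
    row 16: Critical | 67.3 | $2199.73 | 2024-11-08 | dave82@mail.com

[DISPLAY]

                                   
                                   
                                   
                                   
           ┏━━━━━━━━━━━━━━━━━━━━┓  
           ┃ SlidingPuzzle      ┃  
           ┠────────────────────┨  
           ┃┌────┬────┬────┬────┃  
 ┏━━━━━━━━━━━━━━━━━━━━━━━━━━━━━━┓  
 ┃ DataTable                    ┃  
 ┠──────────────────────────────┨  
 ┃Level   │Score│Amount  │Date  ┃  
 ┃────────┼─────┼────────┼──────┃  
 ┃Low     │70.1 │$3739.53│2024-0┃  
 ┃Low     │78.3 │$135.09 │2024-0┃  
 ┃Medium  │89.5 │$1285.82│2024-0┃  
 ┃Low     │24.6 │$1933.10│2024-0┃  
 ┃High    │23.0 │$3520.34│2024-1┃  
 ┃Medium  │88.8 │$1389.21│2024-0┃  
 ┃High    │78.4 │$2983.09│2024-0┃  
 ┃Medium  │17.7 │$3253.27│2024-0┃  
 ┗━━━━━━━━━━━━━━━━━━━━━━━━━━━━━━┛  


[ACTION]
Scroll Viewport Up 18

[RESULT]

                                   
                                   
                                   
                                   
                                   
                                   
           ┏━━━━━━━━━━━━━━━━━━━━┓  
           ┃ SlidingPuzzle      ┃  
           ┠────────────────────┨  
           ┃┌────┬────┬────┬────┃  
 ┏━━━━━━━━━━━━━━━━━━━━━━━━━━━━━━┓  
 ┃ DataTable                    ┃  
 ┠──────────────────────────────┨  
 ┃Level   │Score│Amount  │Date  ┃  
 ┃────────┼─────┼────────┼──────┃  
 ┃Low     │70.1 │$3739.53│2024-0┃  
 ┃Low     │78.3 │$135.09 │2024-0┃  
 ┃Medium  │89.5 │$1285.82│2024-0┃  
 ┃Low     │24.6 │$1933.10│2024-0┃  
 ┃High    │23.0 │$3520.34│2024-1┃  
 ┃Medium  │88.8 │$1389.21│2024-0┃  
 ┃High    │78.4 │$2983.09│2024-0┃  


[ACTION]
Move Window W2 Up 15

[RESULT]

 ┏━━━━━━━━━━━━━━━━━━━━━━━━━━━━━━┓  
 ┃ DataTable                    ┃  
 ┠──────────────────────────────┨  
 ┃Level   │Score│Amount  │Date  ┃  
 ┃────────┼─────┼────────┼──────┃  
 ┃Low     │70.1 │$3739.53│2024-0┃  
 ┃Low     │78.3 │$135.09 │2024-0┃  
 ┃Medium  │89.5 │$1285.82│2024-0┃  
 ┃Low     │24.6 │$1933.10│2024-0┃  
 ┃High    │23.0 │$3520.34│2024-1┃  
 ┃Medium  │88.8 │$1389.21│2024-0┃  
 ┃High    │78.4 │$2983.09│2024-0┃  
 ┃Medium  │17.7 │$3253.27│2024-0┃  
 ┗━━━━━━━━━━━━━━━━━━━━━━━━━━━━━━┛  
     ┃·█··█····█·····█·████┃  8 ┃  
     ┃····█··██·····█··██··┃────┃  
     ┃█·····█·█···██████·██┃ 11 ┃  
     ┃···█··██·····████··██┃────┃  
     ┃····█·······██·█·█··█┃    ┃  
     ┃█··█···█···██··██···█┃    ┃  
     ┃█···█···█·······█··█·┃    ┃  
     ┃·█··███····█······██·┃    ┃  


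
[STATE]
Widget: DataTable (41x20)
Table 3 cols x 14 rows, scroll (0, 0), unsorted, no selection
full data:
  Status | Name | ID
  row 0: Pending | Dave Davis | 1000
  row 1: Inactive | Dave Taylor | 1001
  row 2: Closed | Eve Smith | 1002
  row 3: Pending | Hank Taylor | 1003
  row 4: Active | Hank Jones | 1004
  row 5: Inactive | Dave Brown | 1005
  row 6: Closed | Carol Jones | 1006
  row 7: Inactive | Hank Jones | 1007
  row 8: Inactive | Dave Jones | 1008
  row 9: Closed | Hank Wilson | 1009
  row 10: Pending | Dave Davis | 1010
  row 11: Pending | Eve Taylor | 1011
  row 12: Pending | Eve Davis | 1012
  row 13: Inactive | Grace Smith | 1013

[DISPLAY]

Status  │Name       │ID                  
────────┼───────────┼────                
Pending │Dave Davis │1000                
Inactive│Dave Taylor│1001                
Closed  │Eve Smith  │1002                
Pending │Hank Taylor│1003                
Active  │Hank Jones │1004                
Inactive│Dave Brown │1005                
Closed  │Carol Jones│1006                
Inactive│Hank Jones │1007                
Inactive│Dave Jones │1008                
Closed  │Hank Wilson│1009                
Pending │Dave Davis │1010                
Pending │Eve Taylor │1011                
Pending │Eve Davis  │1012                
Inactive│Grace Smith│1013                
                                         
                                         
                                         
                                         


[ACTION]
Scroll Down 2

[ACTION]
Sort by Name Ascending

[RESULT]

Status  │Name      ▲│ID                  
────────┼───────────┼────                
Closed  │Carol Jones│1006                
Inactive│Dave Brown │1005                
Pending │Dave Davis │1000                
Pending │Dave Davis │1010                
Inactive│Dave Jones │1008                
Inactive│Dave Taylor│1001                
Pending │Eve Davis  │1012                
Closed  │Eve Smith  │1002                
Pending │Eve Taylor │1011                
Inactive│Grace Smith│1013                
Active  │Hank Jones │1004                
Inactive│Hank Jones │1007                
Pending │Hank Taylor│1003                
Closed  │Hank Wilson│1009                
                                         
                                         
                                         
                                         


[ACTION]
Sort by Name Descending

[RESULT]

Status  │Name      ▼│ID                  
────────┼───────────┼────                
Closed  │Hank Wilson│1009                
Pending │Hank Taylor│1003                
Active  │Hank Jones │1004                
Inactive│Hank Jones │1007                
Inactive│Grace Smith│1013                
Pending │Eve Taylor │1011                
Closed  │Eve Smith  │1002                
Pending │Eve Davis  │1012                
Inactive│Dave Taylor│1001                
Inactive│Dave Jones │1008                
Pending │Dave Davis │1000                
Pending │Dave Davis │1010                
Inactive│Dave Brown │1005                
Closed  │Carol Jones│1006                
                                         
                                         
                                         
                                         


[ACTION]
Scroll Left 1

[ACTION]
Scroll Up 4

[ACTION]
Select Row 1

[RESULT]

Status  │Name      ▼│ID                  
────────┼───────────┼────                
Closed  │Hank Wilson│1009                
>ending │Hank Taylor│1003                
Active  │Hank Jones │1004                
Inactive│Hank Jones │1007                
Inactive│Grace Smith│1013                
Pending │Eve Taylor │1011                
Closed  │Eve Smith  │1002                
Pending │Eve Davis  │1012                
Inactive│Dave Taylor│1001                
Inactive│Dave Jones │1008                
Pending │Dave Davis │1000                
Pending │Dave Davis │1010                
Inactive│Dave Brown │1005                
Closed  │Carol Jones│1006                
                                         
                                         
                                         
                                         
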